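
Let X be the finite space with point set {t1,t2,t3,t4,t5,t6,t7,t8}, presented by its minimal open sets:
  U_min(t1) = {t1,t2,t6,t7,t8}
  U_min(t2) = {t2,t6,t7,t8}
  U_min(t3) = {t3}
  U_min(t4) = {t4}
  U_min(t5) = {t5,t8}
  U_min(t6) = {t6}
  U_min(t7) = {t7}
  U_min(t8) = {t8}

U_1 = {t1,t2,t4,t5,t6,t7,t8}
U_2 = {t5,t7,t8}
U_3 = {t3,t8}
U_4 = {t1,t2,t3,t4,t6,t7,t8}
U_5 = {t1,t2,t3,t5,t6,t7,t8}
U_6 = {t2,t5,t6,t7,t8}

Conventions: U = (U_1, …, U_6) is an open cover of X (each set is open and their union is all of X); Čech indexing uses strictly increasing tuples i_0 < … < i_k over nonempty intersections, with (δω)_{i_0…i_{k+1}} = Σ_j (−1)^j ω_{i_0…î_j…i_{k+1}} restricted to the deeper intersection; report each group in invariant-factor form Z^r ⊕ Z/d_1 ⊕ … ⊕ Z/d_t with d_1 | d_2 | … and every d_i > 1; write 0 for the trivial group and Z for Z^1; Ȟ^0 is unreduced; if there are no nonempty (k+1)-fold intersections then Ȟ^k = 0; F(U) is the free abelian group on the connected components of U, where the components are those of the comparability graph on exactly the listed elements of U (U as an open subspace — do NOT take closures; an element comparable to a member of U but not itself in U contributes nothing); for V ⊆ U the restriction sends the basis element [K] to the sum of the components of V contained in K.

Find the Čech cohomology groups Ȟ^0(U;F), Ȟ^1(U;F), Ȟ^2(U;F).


Ȟ^0(U;F) ≅ Z^3, Ȟ^1(U;F) ≅ 0, Ȟ^2(U;F) ≅ 0

cover nerve:
  U12={t5,t7,t8} U13={t8} U14={t1,t2,t4,t6,t7,t8} U15={t1,t2,t5,t6,t7,t8} U16={t2,t5,t6,t7,t8} U23={t8} U24={t7,t8} U25={t5,t7,t8} U26={t5,t7,t8} U34={t3,t8} U35={t3,t8} U36={t8} U45={t1,t2,t3,t6,t7,t8} U46={t2,t6,t7,t8} U56={t2,t5,t6,t7,t8}
  U123={t8} U124={t7,t8} U125={t5,t7,t8} U126={t5,t7,t8} U134={t8} U135={t8} U136={t8} U145={t1,t2,t6,t7,t8} U146={t2,t6,t7,t8} U156={t2,t5,t6,t7,t8} U234={t8} U235={t8} U236={t8} U245={t7,t8} U246={t7,t8} U256={t5,t7,t8} U345={t3,t8} U346={t8} U356={t8} U456={t2,t6,t7,t8}
  U1234={t8} U1235={t8} U1236={t8} U1245={t7,t8} U1246={t7,t8} U1256={t5,t7,t8} U1345={t8} U1346={t8} U1356={t8} U1456={t2,t6,t7,t8} U2345={t8} U2346={t8} U2356={t8} U2456={t7,t8} U3456={t8}
  U12345={t8} U12346={t8} U12356={t8} U12456={t7,t8} U13456={t8} U23456={t8}
  U123456={t8}
components per intersection:
  U1: {t1,t2,t5,t6,t7,t8} {t4}
  U2: {t5,t8} {t7}
  U3: {t3} {t8}
  U4: {t1,t2,t6,t7,t8} {t3} {t4}
  U5: {t1,t2,t5,t6,t7,t8} {t3}
  U6: {t2,t5,t6,t7,t8}
  U12: {t5,t8} {t7}
  U13: {t8}
  U14: {t1,t2,t6,t7,t8} {t4}
  U15: {t1,t2,t5,t6,t7,t8}
  U16: {t2,t5,t6,t7,t8}
  U23: {t8}
  U24: {t7} {t8}
  U25: {t5,t8} {t7}
  U26: {t5,t8} {t7}
  U34: {t3} {t8}
  U35: {t3} {t8}
  U36: {t8}
  U45: {t1,t2,t6,t7,t8} {t3}
  U46: {t2,t6,t7,t8}
  U56: {t2,t5,t6,t7,t8}
  U123: {t8}
  U124: {t7} {t8}
  U125: {t5,t8} {t7}
  U126: {t5,t8} {t7}
  U134: {t8}
  U135: {t8}
  U136: {t8}
  U145: {t1,t2,t6,t7,t8}
  U146: {t2,t6,t7,t8}
  U156: {t2,t5,t6,t7,t8}
  U234: {t8}
  U235: {t8}
  U236: {t8}
  U245: {t7} {t8}
  U246: {t7} {t8}
  U256: {t5,t8} {t7}
  U345: {t3} {t8}
  U346: {t8}
  U356: {t8}
  U456: {t2,t6,t7,t8}
  U1234: {t8}
  U1235: {t8}
  U1236: {t8}
  U1245: {t7} {t8}
  U1246: {t7} {t8}
  U1256: {t5,t8} {t7}
  U1345: {t8}
  U1346: {t8}
  U1356: {t8}
  U1456: {t2,t6,t7,t8}
  U2345: {t8}
  U2346: {t8}
  U2356: {t8}
  U2456: {t7} {t8}
  U3456: {t8}
  U12345: {t8}
  U12346: {t8}
  U12356: {t8}
  U12456: {t7} {t8}
  U13456: {t8}
  U23456: {t8}
  U123456: {t8}
C dims 12,23,27,19; δ0: rk 9, SNF 1^9; δ1: rk 14, SNF 1^14; δ2: rk 13, SNF 1^13
Ȟ^0: (12−9)−0=3 ⇒ Z^3
Ȟ^1: (23−14)−9=0 ⇒ 0
Ȟ^2: (27−13)−14=0 ⇒ 0


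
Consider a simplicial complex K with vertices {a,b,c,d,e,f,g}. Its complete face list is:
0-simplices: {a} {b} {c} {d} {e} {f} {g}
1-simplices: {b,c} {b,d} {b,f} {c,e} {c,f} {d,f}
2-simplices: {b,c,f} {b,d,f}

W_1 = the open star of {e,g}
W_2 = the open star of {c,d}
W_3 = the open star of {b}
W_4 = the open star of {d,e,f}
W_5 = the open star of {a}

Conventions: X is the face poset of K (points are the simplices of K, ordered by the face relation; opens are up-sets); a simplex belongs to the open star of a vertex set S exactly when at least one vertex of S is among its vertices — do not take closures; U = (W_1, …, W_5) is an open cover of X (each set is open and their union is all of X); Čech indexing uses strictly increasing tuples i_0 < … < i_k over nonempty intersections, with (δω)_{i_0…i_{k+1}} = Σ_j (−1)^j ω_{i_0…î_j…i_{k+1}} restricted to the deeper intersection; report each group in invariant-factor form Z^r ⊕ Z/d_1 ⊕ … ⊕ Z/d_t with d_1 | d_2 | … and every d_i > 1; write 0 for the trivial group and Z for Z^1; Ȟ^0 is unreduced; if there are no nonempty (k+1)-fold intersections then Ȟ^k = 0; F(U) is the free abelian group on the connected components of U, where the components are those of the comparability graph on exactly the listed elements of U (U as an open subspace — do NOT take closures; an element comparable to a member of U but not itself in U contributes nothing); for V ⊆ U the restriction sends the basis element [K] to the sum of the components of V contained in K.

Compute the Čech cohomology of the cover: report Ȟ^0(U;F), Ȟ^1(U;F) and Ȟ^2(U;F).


Ȟ^0 = Z^3, Ȟ^1 = 0, Ȟ^2 = 0

intersection data:
  W1={{e},{g},{c,e}} W2={{c},{d},{b,c},{b,d},{c,e},{c,f},{d,f},{b,c,f},{b,d,f}} W3={{b},{b,c},{b,d},{b,f},{b,c,f},{b,d,f}} W4={{d},{e},{f},{b,d},{b,f},{c,e},{c,f},{d,f},{b,c,f},{b,d,f}} W5={{a}}
  W12={{c,e}} W14={{e},{c,e}} W23={{b,c},{b,d},{b,c,f},{b,d,f}} W24={{d},{b,d},{c,e},{c,f},{d,f},{b,c,f},{b,d,f}} W34={{b,d},{b,f},{b,c,f},{b,d,f}}
  W124={{c,e}} W234={{b,d},{b,c,f},{b,d,f}}
components per intersection:
  W1: {{e},{c,e}} {{g}}
  W2: {{c},{b,c},{c,e},{c,f},{b,c,f}} {{d},{b,d},{d,f},{b,d,f}}
  W3: {{b},{b,c},{b,d},{b,f},{b,c,f},{b,d,f}}
  W4: {{d},{f},{b,d},{b,f},{c,f},{d,f},{b,c,f},{b,d,f}} {{e},{c,e}}
  W5: {{a}}
  W12: {{c,e}}
  W14: {{e},{c,e}}
  W23: {{b,c},{b,c,f}} {{b,d},{b,d,f}}
  W24: {{d},{b,d},{d,f},{b,d,f}} {{c,e}} {{c,f},{b,c,f}}
  W34: {{b,d},{b,f},{b,c,f},{b,d,f}}
  W124: {{c,e}}
  W234: {{b,d},{b,d,f}} {{b,c,f}}
C dims 8,8,3; δ0: rk 5, SNF 1^5; δ1: rk 3, SNF 1^3
Ȟ^0 = (8 − 5) − 0 = 3, so Ȟ^0 ≅ Z^3
Ȟ^1 = (8 − 3) − 5 = 0, so Ȟ^1 ≅ 0
Ȟ^2 = (3 − 0) − 3 = 0, so Ȟ^2 ≅ 0


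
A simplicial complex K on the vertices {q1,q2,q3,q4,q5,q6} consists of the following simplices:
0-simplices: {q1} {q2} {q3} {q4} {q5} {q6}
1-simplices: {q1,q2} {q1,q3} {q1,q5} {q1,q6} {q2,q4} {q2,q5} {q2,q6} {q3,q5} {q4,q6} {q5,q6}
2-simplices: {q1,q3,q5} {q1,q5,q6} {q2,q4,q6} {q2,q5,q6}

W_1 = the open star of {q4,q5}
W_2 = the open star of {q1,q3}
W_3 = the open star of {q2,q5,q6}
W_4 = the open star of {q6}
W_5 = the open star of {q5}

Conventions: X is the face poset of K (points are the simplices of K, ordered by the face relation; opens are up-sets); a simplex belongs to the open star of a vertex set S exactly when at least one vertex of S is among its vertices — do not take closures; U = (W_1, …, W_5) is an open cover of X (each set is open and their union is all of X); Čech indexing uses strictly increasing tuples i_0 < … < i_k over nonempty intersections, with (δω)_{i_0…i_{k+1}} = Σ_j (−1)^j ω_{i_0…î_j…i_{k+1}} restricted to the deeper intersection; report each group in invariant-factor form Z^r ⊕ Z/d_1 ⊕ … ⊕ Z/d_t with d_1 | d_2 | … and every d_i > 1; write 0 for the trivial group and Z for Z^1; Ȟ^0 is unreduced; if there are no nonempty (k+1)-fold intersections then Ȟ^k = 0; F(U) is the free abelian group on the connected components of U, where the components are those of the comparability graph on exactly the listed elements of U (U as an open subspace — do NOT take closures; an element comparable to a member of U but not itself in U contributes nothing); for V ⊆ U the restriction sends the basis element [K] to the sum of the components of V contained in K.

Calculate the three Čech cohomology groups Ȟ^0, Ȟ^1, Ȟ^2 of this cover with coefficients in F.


nonempty overlaps:
  W1={{q4},{q5},{q1,q5},{q2,q4},{q2,q5},{q3,q5},{q4,q6},{q5,q6},{q1,q3,q5},{q1,q5,q6},{q2,q4,q6},{q2,q5,q6}} W2={{q1},{q3},{q1,q2},{q1,q3},{q1,q5},{q1,q6},{q3,q5},{q1,q3,q5},{q1,q5,q6}} W3={{q2},{q5},{q6},{q1,q2},{q1,q5},{q1,q6},{q2,q4},{q2,q5},{q2,q6},{q3,q5},{q4,q6},{q5,q6},{q1,q3,q5},{q1,q5,q6},{q2,q4,q6},{q2,q5,q6}} W4={{q6},{q1,q6},{q2,q6},{q4,q6},{q5,q6},{q1,q5,q6},{q2,q4,q6},{q2,q5,q6}} W5={{q5},{q1,q5},{q2,q5},{q3,q5},{q5,q6},{q1,q3,q5},{q1,q5,q6},{q2,q5,q6}}
  W12={{q1,q5},{q3,q5},{q1,q3,q5},{q1,q5,q6}} W13={{q5},{q1,q5},{q2,q4},{q2,q5},{q3,q5},{q4,q6},{q5,q6},{q1,q3,q5},{q1,q5,q6},{q2,q4,q6},{q2,q5,q6}} W14={{q4,q6},{q5,q6},{q1,q5,q6},{q2,q4,q6},{q2,q5,q6}} W15={{q5},{q1,q5},{q2,q5},{q3,q5},{q5,q6},{q1,q3,q5},{q1,q5,q6},{q2,q5,q6}} W23={{q1,q2},{q1,q5},{q1,q6},{q3,q5},{q1,q3,q5},{q1,q5,q6}} W24={{q1,q6},{q1,q5,q6}} W25={{q1,q5},{q3,q5},{q1,q3,q5},{q1,q5,q6}} W34={{q6},{q1,q6},{q2,q6},{q4,q6},{q5,q6},{q1,q5,q6},{q2,q4,q6},{q2,q5,q6}} W35={{q5},{q1,q5},{q2,q5},{q3,q5},{q5,q6},{q1,q3,q5},{q1,q5,q6},{q2,q5,q6}} W45={{q5,q6},{q1,q5,q6},{q2,q5,q6}}
  W123={{q1,q5},{q3,q5},{q1,q3,q5},{q1,q5,q6}} W124={{q1,q5,q6}} W125={{q1,q5},{q3,q5},{q1,q3,q5},{q1,q5,q6}} W134={{q4,q6},{q5,q6},{q1,q5,q6},{q2,q4,q6},{q2,q5,q6}} W135={{q5},{q1,q5},{q2,q5},{q3,q5},{q5,q6},{q1,q3,q5},{q1,q5,q6},{q2,q5,q6}} W145={{q5,q6},{q1,q5,q6},{q2,q5,q6}} W234={{q1,q6},{q1,q5,q6}} W235={{q1,q5},{q3,q5},{q1,q3,q5},{q1,q5,q6}} W245={{q1,q5,q6}} W345={{q5,q6},{q1,q5,q6},{q2,q5,q6}}
  W1234={{q1,q5,q6}} W1235={{q1,q5},{q3,q5},{q1,q3,q5},{q1,q5,q6}} W1245={{q1,q5,q6}} W1345={{q5,q6},{q1,q5,q6},{q2,q5,q6}} W2345={{q1,q5,q6}}
  W12345={{q1,q5,q6}}
components per intersection:
  W1: {{q4},{q2,q4},{q4,q6},{q2,q4,q6}} {{q5},{q1,q5},{q2,q5},{q3,q5},{q5,q6},{q1,q3,q5},{q1,q5,q6},{q2,q5,q6}}
  W2: {{q1},{q3},{q1,q2},{q1,q3},{q1,q5},{q1,q6},{q3,q5},{q1,q3,q5},{q1,q5,q6}}
  W3: {{q2},{q5},{q6},{q1,q2},{q1,q5},{q1,q6},{q2,q4},{q2,q5},{q2,q6},{q3,q5},{q4,q6},{q5,q6},{q1,q3,q5},{q1,q5,q6},{q2,q4,q6},{q2,q5,q6}}
  W4: {{q6},{q1,q6},{q2,q6},{q4,q6},{q5,q6},{q1,q5,q6},{q2,q4,q6},{q2,q5,q6}}
  W5: {{q5},{q1,q5},{q2,q5},{q3,q5},{q5,q6},{q1,q3,q5},{q1,q5,q6},{q2,q5,q6}}
  W12: {{q1,q5},{q3,q5},{q1,q3,q5},{q1,q5,q6}}
  W13: {{q5},{q1,q5},{q2,q5},{q3,q5},{q5,q6},{q1,q3,q5},{q1,q5,q6},{q2,q5,q6}} {{q2,q4},{q4,q6},{q2,q4,q6}}
  W14: {{q4,q6},{q2,q4,q6}} {{q5,q6},{q1,q5,q6},{q2,q5,q6}}
  W15: {{q5},{q1,q5},{q2,q5},{q3,q5},{q5,q6},{q1,q3,q5},{q1,q5,q6},{q2,q5,q6}}
  W23: {{q1,q2}} {{q1,q5},{q1,q6},{q3,q5},{q1,q3,q5},{q1,q5,q6}}
  W24: {{q1,q6},{q1,q5,q6}}
  W25: {{q1,q5},{q3,q5},{q1,q3,q5},{q1,q5,q6}}
  W34: {{q6},{q1,q6},{q2,q6},{q4,q6},{q5,q6},{q1,q5,q6},{q2,q4,q6},{q2,q5,q6}}
  W35: {{q5},{q1,q5},{q2,q5},{q3,q5},{q5,q6},{q1,q3,q5},{q1,q5,q6},{q2,q5,q6}}
  W45: {{q5,q6},{q1,q5,q6},{q2,q5,q6}}
  W123: {{q1,q5},{q3,q5},{q1,q3,q5},{q1,q5,q6}}
  W124: {{q1,q5,q6}}
  W125: {{q1,q5},{q3,q5},{q1,q3,q5},{q1,q5,q6}}
  W134: {{q4,q6},{q2,q4,q6}} {{q5,q6},{q1,q5,q6},{q2,q5,q6}}
  W135: {{q5},{q1,q5},{q2,q5},{q3,q5},{q5,q6},{q1,q3,q5},{q1,q5,q6},{q2,q5,q6}}
  W145: {{q5,q6},{q1,q5,q6},{q2,q5,q6}}
  W234: {{q1,q6},{q1,q5,q6}}
  W235: {{q1,q5},{q3,q5},{q1,q3,q5},{q1,q5,q6}}
  W245: {{q1,q5,q6}}
  W345: {{q5,q6},{q1,q5,q6},{q2,q5,q6}}
  W1234: {{q1,q5,q6}}
  W1235: {{q1,q5},{q3,q5},{q1,q3,q5},{q1,q5,q6}}
  W1245: {{q1,q5,q6}}
  W1345: {{q5,q6},{q1,q5,q6},{q2,q5,q6}}
  W2345: {{q1,q5,q6}}
  W12345: {{q1,q5,q6}}
C dims 6,13,11,5; δ0: rk 5, SNF 1^5; δ1: rk 7, SNF 1^7; δ2: rk 4, SNF 1^4
degree 0: 6−5−0 = 1 → Ȟ^0 ≅ Z
degree 1: 13−7−5 = 1 → Ȟ^1 ≅ Z
degree 2: 11−4−7 = 0 → Ȟ^2 ≅ 0

Ȟ^0(U;F) ≅ Z,  Ȟ^1(U;F) ≅ Z,  Ȟ^2(U;F) ≅ 0


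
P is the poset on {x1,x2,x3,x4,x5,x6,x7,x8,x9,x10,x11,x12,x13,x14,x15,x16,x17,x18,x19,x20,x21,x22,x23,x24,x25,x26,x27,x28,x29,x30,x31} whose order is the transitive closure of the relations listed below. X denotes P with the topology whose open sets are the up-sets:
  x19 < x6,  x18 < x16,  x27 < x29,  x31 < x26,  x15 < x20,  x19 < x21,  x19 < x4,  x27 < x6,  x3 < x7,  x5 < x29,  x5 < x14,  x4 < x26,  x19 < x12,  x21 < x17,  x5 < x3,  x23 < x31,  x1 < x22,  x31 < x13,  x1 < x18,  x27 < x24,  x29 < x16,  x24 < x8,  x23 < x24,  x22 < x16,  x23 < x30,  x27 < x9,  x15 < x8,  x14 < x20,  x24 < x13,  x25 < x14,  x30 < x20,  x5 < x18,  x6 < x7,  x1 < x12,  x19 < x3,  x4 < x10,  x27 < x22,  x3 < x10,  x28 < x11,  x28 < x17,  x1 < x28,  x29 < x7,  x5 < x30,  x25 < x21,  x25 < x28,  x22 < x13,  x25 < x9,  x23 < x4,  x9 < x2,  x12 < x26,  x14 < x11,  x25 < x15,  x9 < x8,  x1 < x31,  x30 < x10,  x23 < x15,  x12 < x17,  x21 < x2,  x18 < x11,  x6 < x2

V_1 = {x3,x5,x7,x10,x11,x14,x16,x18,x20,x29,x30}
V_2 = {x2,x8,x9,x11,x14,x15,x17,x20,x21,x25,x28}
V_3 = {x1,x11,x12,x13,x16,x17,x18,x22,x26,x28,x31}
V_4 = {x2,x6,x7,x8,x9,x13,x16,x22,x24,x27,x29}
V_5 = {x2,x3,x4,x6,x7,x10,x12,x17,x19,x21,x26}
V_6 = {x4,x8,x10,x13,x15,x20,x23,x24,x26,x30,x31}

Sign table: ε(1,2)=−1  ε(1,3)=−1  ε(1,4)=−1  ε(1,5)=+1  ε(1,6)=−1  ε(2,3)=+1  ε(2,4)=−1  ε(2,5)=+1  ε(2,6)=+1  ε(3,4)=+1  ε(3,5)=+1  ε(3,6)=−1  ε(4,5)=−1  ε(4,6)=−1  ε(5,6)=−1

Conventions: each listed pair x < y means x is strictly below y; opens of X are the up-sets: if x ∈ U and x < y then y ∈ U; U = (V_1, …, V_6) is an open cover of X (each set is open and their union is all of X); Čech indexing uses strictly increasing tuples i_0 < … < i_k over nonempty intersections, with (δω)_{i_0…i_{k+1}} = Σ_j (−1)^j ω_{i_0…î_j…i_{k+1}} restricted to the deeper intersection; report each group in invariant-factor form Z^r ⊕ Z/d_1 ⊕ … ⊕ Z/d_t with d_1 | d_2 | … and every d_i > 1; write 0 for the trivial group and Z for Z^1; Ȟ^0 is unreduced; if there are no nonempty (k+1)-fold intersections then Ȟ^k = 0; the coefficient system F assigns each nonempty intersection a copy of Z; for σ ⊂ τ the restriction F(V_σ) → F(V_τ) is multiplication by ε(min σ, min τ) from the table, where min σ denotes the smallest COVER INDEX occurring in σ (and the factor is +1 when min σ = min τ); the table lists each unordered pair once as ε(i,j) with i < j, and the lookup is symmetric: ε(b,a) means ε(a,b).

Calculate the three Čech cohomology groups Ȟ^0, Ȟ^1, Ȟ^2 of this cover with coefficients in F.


intersection data:
  V12={x11,x14,x20} V13={x11,x16,x18} V14={x7,x16,x29} V15={x3,x7,x10} V16={x10,x20,x30} V23={x11,x17,x28} V24={x2,x8,x9} V25={x2,x17,x21} V26={x8,x15,x20} V34={x13,x16,x22} V35={x12,x17,x26} V36={x13,x26,x31} V45={x2,x6,x7} V46={x8,x13,x24} V56={x4,x10,x26}
  V123={x11} V126={x20} V134={x16} V145={x7} V156={x10} V235={x17} V245={x2} V246={x8} V346={x13} V356={x26}
C dims 6,15,10; δ0: rk 6, SNF 1^5·2; δ1: rk 9, SNF 1^9
Ȟ^0 = (6 − 6) − 0 = 0, so Ȟ^0 ≅ 0
Ȟ^1 = (15 − 9) − 6 = 0 plus torsion [2], so Ȟ^1 ≅ Z/2
Ȟ^2 = (10 − 0) − 9 = 1, so Ȟ^2 ≅ Z

Ȟ^0 = 0, Ȟ^1 = Z/2, Ȟ^2 = Z


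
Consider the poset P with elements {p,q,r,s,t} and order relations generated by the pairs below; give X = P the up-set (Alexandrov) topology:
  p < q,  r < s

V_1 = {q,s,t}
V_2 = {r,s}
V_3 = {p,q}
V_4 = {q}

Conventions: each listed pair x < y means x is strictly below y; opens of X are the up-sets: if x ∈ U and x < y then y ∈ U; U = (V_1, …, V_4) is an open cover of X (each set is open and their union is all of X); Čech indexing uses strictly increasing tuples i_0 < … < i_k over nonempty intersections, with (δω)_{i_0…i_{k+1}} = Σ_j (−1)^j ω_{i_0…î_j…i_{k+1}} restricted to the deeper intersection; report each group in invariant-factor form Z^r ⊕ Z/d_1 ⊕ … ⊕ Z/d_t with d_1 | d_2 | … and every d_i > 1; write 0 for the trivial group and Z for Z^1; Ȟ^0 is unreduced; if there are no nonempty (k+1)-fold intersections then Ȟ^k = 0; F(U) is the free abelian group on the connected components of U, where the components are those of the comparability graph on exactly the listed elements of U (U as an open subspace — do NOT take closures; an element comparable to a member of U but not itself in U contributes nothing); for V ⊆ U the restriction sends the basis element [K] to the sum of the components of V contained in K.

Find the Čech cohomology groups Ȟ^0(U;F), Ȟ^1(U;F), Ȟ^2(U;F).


Ȟ^0 ≅ Z^3; Ȟ^1 ≅ 0; Ȟ^2 ≅ 0

nerve of the cover:
  V12={s} V13={q} V14={q} V34={q}
  V134={q}
components per intersection:
  V1: {q} {s} {t}
  V2: {r,s}
  V3: {p,q}
  V4: {q}
  V12: {s}
  V13: {q}
  V14: {q}
  V34: {q}
  V134: {q}
C dims 6,4,1; δ0: rk 3, SNF 1^3; δ1: rk 1, SNF 1^1
Ȟ^0 = (6 − 3) − 0 = 3, so Ȟ^0 ≅ Z^3
Ȟ^1 = (4 − 1) − 3 = 0, so Ȟ^1 ≅ 0
Ȟ^2 = (1 − 0) − 1 = 0, so Ȟ^2 ≅ 0


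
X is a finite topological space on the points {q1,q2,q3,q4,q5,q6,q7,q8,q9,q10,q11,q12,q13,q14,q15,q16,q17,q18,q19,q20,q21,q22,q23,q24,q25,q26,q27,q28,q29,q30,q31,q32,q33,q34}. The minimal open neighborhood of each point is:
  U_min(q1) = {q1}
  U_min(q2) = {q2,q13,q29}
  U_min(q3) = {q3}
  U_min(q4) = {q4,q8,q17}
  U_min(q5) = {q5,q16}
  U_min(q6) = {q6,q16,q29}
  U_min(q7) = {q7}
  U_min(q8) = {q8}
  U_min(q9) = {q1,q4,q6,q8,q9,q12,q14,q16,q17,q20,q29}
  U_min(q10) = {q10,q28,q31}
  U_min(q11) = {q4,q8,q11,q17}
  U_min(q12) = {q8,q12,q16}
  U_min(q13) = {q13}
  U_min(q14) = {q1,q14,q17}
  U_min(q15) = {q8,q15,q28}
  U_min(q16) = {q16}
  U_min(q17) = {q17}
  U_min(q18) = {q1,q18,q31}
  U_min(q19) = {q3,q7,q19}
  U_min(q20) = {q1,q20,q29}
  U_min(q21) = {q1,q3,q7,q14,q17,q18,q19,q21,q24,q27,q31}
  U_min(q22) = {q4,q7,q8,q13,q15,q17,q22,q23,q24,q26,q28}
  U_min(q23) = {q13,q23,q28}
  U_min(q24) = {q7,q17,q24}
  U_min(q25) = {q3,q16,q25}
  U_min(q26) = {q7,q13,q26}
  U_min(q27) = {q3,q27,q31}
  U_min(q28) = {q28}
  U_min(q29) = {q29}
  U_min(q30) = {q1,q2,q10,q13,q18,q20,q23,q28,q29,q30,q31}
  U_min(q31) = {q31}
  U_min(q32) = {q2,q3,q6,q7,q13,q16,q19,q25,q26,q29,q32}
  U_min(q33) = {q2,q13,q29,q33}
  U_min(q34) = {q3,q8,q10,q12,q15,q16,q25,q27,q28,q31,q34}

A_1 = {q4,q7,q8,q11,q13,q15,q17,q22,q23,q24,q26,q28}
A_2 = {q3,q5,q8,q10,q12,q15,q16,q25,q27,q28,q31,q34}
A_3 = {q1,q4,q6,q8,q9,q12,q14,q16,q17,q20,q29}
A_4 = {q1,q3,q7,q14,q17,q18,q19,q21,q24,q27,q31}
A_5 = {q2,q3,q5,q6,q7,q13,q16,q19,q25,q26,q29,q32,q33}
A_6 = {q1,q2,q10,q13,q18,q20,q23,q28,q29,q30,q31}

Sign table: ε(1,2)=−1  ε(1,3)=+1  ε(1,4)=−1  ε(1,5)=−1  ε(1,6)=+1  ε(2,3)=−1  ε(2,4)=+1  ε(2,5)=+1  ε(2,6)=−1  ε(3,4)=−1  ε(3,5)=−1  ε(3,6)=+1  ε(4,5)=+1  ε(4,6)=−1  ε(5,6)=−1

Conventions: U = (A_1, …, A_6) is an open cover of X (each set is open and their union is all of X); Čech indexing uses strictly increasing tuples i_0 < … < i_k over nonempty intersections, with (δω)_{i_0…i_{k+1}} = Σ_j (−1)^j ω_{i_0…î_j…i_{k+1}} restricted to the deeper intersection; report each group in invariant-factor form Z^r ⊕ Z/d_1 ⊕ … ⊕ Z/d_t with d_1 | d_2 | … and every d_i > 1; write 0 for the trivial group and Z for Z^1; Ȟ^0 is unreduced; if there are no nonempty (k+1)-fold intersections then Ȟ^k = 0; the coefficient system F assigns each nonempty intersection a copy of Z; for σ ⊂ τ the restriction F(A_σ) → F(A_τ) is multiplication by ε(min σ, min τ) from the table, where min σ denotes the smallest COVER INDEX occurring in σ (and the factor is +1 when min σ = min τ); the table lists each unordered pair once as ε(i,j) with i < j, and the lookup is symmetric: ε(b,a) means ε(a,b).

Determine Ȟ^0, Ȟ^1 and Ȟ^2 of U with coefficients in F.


Ȟ^0(U;F) ≅ Z, Ȟ^1(U;F) ≅ 0, Ȟ^2(U;F) ≅ Z/2

cover nerve:
  A12={q8,q15,q28} A13={q4,q8,q17} A14={q7,q17,q24} A15={q7,q13,q26} A16={q13,q23,q28} A23={q8,q12,q16} A24={q3,q27,q31} A25={q3,q5,q16,q25} A26={q10,q28,q31} A34={q1,q14,q17} A35={q6,q16,q29} A36={q1,q20,q29} A45={q3,q7,q19} A46={q1,q18,q31} A56={q2,q13,q29}
  A123={q8} A126={q28} A134={q17} A145={q7} A156={q13} A235={q16} A245={q3} A246={q31} A346={q1} A356={q29}
C dims 6,15,10; δ0: rk 5, SNF 1^5; δ1: rk 10, SNF 1^9·2
Ȟ^0: (6−5)−0=1 ⇒ Z
Ȟ^1: (15−10)−5=0 ⇒ 0
Ȟ^2: (10−0)−10=0 plus torsion [2] ⇒ Z/2


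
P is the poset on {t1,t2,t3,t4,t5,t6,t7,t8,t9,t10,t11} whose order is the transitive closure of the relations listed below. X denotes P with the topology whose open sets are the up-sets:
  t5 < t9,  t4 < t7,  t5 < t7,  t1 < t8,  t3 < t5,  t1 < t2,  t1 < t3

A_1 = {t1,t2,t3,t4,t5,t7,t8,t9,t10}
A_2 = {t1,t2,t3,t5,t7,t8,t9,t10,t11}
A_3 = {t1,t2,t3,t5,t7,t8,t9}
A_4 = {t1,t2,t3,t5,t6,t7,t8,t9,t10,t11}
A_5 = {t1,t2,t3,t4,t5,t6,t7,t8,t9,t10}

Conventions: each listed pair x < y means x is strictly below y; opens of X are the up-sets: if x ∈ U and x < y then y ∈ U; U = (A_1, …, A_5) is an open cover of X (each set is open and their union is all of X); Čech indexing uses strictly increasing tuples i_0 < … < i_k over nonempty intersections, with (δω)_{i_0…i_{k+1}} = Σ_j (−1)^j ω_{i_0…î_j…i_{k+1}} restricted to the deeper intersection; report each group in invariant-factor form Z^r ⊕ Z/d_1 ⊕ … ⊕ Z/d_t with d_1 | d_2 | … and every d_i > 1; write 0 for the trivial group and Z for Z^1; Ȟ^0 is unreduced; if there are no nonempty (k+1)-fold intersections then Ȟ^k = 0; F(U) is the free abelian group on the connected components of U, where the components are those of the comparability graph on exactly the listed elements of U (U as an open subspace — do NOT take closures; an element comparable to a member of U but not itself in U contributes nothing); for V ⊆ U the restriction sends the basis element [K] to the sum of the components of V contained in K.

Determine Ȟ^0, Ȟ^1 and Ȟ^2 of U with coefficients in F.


nonempty intersections:
  A12={t1,t2,t3,t5,t7,t8,t9,t10} A13={t1,t2,t3,t5,t7,t8,t9} A14={t1,t2,t3,t5,t7,t8,t9,t10} A15={t1,t2,t3,t4,t5,t7,t8,t9,t10} A23={t1,t2,t3,t5,t7,t8,t9} A24={t1,t2,t3,t5,t7,t8,t9,t10,t11} A25={t1,t2,t3,t5,t7,t8,t9,t10} A34={t1,t2,t3,t5,t7,t8,t9} A35={t1,t2,t3,t5,t7,t8,t9} A45={t1,t2,t3,t5,t6,t7,t8,t9,t10}
  A123={t1,t2,t3,t5,t7,t8,t9} A124={t1,t2,t3,t5,t7,t8,t9,t10} A125={t1,t2,t3,t5,t7,t8,t9,t10} A134={t1,t2,t3,t5,t7,t8,t9} A135={t1,t2,t3,t5,t7,t8,t9} A145={t1,t2,t3,t5,t7,t8,t9,t10} A234={t1,t2,t3,t5,t7,t8,t9} A235={t1,t2,t3,t5,t7,t8,t9} A245={t1,t2,t3,t5,t7,t8,t9,t10} A345={t1,t2,t3,t5,t7,t8,t9}
  A1234={t1,t2,t3,t5,t7,t8,t9} A1235={t1,t2,t3,t5,t7,t8,t9} A1245={t1,t2,t3,t5,t7,t8,t9,t10} A1345={t1,t2,t3,t5,t7,t8,t9} A2345={t1,t2,t3,t5,t7,t8,t9}
  A12345={t1,t2,t3,t5,t7,t8,t9}
components per intersection:
  A1: {t1,t2,t3,t4,t5,t7,t8,t9} {t10}
  A2: {t1,t2,t3,t5,t7,t8,t9} {t10} {t11}
  A3: {t1,t2,t3,t5,t7,t8,t9}
  A4: {t1,t2,t3,t5,t7,t8,t9} {t6} {t10} {t11}
  A5: {t1,t2,t3,t4,t5,t7,t8,t9} {t6} {t10}
  A12: {t1,t2,t3,t5,t7,t8,t9} {t10}
  A13: {t1,t2,t3,t5,t7,t8,t9}
  A14: {t1,t2,t3,t5,t7,t8,t9} {t10}
  A15: {t1,t2,t3,t4,t5,t7,t8,t9} {t10}
  A23: {t1,t2,t3,t5,t7,t8,t9}
  A24: {t1,t2,t3,t5,t7,t8,t9} {t10} {t11}
  A25: {t1,t2,t3,t5,t7,t8,t9} {t10}
  A34: {t1,t2,t3,t5,t7,t8,t9}
  A35: {t1,t2,t3,t5,t7,t8,t9}
  A45: {t1,t2,t3,t5,t7,t8,t9} {t6} {t10}
  A123: {t1,t2,t3,t5,t7,t8,t9}
  A124: {t1,t2,t3,t5,t7,t8,t9} {t10}
  A125: {t1,t2,t3,t5,t7,t8,t9} {t10}
  A134: {t1,t2,t3,t5,t7,t8,t9}
  A135: {t1,t2,t3,t5,t7,t8,t9}
  A145: {t1,t2,t3,t5,t7,t8,t9} {t10}
  A234: {t1,t2,t3,t5,t7,t8,t9}
  A235: {t1,t2,t3,t5,t7,t8,t9}
  A245: {t1,t2,t3,t5,t7,t8,t9} {t10}
  A345: {t1,t2,t3,t5,t7,t8,t9}
  A1234: {t1,t2,t3,t5,t7,t8,t9}
  A1235: {t1,t2,t3,t5,t7,t8,t9}
  A1245: {t1,t2,t3,t5,t7,t8,t9} {t10}
  A1345: {t1,t2,t3,t5,t7,t8,t9}
  A2345: {t1,t2,t3,t5,t7,t8,t9}
  A12345: {t1,t2,t3,t5,t7,t8,t9}
C dims 13,18,14,6; δ0: rk 9, SNF 1^9; δ1: rk 9, SNF 1^9; δ2: rk 5, SNF 1^5
Ȟ^0: (13−9)−0=4 ⇒ Z^4
Ȟ^1: (18−9)−9=0 ⇒ 0
Ȟ^2: (14−5)−9=0 ⇒ 0

Ȟ^0(U;F) ≅ Z^4,  Ȟ^1(U;F) ≅ 0,  Ȟ^2(U;F) ≅ 0


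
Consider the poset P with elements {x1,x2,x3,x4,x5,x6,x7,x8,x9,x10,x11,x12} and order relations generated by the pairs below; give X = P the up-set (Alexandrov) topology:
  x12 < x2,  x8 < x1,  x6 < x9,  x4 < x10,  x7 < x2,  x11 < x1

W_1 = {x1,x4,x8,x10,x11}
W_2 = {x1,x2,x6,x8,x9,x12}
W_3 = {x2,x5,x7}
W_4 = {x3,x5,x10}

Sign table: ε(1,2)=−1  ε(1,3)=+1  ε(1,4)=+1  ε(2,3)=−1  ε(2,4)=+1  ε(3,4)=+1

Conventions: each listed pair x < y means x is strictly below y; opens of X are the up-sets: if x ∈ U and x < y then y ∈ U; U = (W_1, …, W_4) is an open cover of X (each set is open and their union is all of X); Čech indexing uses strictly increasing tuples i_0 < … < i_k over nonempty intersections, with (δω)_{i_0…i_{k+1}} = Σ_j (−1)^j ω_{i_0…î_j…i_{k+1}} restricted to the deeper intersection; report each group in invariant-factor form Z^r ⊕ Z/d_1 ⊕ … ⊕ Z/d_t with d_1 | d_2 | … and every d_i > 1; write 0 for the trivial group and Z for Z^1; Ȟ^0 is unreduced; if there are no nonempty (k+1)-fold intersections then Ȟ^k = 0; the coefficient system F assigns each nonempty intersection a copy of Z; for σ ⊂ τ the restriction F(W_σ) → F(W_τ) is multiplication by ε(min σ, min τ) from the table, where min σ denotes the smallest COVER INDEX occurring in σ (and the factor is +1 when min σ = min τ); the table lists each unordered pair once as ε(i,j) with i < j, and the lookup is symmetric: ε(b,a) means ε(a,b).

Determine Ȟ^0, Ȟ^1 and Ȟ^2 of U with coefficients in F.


intersection data:
  W12={x1,x8} W14={x10} W23={x2} W34={x5}
C dims 4,4; δ0: rk 3, SNF 1^3
Ȟ^0 = (4 − 3) − 0 = 1, so Ȟ^0 ≅ Z
Ȟ^1 = (4 − 0) − 3 = 1, so Ȟ^1 ≅ Z
Ȟ^2 = (0 − 0) − 0 = 0, so Ȟ^2 ≅ 0

Ȟ^0(U;F) ≅ Z; Ȟ^1(U;F) ≅ Z; Ȟ^2(U;F) ≅ 0


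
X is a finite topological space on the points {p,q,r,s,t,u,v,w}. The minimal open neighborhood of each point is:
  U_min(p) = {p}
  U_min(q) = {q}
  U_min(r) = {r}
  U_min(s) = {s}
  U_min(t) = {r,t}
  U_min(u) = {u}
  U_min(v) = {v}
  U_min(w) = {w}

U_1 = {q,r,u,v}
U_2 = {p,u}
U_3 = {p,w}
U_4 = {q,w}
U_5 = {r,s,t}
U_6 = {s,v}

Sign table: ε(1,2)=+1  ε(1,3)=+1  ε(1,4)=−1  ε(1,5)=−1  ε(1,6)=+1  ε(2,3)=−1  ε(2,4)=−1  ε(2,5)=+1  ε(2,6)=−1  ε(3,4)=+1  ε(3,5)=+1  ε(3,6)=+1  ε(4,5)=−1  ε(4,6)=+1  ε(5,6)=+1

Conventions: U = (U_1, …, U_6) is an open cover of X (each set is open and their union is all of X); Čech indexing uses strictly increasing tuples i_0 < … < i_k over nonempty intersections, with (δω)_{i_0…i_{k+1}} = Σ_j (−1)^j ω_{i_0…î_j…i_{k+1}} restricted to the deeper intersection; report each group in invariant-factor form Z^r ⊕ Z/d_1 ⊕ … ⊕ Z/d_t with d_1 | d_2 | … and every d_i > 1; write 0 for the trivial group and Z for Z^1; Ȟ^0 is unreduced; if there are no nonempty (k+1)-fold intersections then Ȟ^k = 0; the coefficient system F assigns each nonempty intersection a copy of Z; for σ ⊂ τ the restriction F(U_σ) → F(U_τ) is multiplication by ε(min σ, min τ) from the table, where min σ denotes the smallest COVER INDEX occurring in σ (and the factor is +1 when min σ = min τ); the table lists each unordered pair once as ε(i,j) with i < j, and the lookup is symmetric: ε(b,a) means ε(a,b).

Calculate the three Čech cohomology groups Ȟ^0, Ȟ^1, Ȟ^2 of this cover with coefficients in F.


Ȟ^0(U;F) ≅ 0, Ȟ^1(U;F) ≅ Z ⊕ Z/2, Ȟ^2(U;F) ≅ 0

cover nerve:
  U12={u} U14={q} U15={r} U16={v} U23={p} U34={w} U56={s}
C dims 6,7; δ0: rk 6, SNF 1^5·2
Ȟ^0: (6−6)−0=0 ⇒ 0
Ȟ^1: (7−0)−6=1 plus torsion [2] ⇒ Z ⊕ Z/2
Ȟ^2: (0−0)−0=0 ⇒ 0


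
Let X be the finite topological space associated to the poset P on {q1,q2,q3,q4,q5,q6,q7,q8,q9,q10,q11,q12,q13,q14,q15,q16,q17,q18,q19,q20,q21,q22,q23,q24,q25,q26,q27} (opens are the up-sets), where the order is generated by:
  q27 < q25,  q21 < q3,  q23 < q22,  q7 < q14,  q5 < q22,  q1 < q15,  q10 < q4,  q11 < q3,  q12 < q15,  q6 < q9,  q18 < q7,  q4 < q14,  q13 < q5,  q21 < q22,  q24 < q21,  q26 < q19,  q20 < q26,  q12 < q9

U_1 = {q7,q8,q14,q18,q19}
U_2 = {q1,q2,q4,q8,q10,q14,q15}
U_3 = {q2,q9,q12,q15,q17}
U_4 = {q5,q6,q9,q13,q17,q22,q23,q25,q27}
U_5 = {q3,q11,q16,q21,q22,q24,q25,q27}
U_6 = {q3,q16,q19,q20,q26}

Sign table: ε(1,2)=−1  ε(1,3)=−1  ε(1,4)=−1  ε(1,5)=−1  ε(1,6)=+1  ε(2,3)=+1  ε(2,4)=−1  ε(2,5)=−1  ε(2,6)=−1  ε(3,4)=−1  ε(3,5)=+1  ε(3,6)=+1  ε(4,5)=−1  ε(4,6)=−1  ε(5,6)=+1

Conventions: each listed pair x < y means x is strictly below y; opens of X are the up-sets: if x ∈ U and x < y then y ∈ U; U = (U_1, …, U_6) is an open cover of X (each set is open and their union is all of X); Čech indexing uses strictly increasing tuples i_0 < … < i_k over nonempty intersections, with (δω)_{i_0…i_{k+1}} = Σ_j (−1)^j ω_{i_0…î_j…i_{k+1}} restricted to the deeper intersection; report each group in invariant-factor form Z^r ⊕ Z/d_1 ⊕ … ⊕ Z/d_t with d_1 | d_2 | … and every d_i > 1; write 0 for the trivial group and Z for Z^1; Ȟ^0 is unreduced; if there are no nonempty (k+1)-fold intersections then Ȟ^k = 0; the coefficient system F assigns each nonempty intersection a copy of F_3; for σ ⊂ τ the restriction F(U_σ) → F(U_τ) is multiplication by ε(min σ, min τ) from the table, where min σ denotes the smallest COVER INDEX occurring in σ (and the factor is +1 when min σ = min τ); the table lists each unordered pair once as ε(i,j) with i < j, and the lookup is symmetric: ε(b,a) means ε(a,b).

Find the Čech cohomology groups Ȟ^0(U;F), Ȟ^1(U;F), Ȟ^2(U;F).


nerve of the cover:
  U12={q8,q14} U16={q19} U23={q2,q15} U34={q9,q17} U45={q22,q25,q27} U56={q3,q16}
C dims 6,6; δ0: rk_F3 6
Ȟ^0 = (6 − 6) − 0 = 0, so Ȟ^0 ≅ 0
Ȟ^1 = (6 − 0) − 6 = 0, so Ȟ^1 ≅ 0
Ȟ^2 = (0 − 0) − 0 = 0, so Ȟ^2 ≅ 0

Ȟ^0 = 0, Ȟ^1 = 0, Ȟ^2 = 0


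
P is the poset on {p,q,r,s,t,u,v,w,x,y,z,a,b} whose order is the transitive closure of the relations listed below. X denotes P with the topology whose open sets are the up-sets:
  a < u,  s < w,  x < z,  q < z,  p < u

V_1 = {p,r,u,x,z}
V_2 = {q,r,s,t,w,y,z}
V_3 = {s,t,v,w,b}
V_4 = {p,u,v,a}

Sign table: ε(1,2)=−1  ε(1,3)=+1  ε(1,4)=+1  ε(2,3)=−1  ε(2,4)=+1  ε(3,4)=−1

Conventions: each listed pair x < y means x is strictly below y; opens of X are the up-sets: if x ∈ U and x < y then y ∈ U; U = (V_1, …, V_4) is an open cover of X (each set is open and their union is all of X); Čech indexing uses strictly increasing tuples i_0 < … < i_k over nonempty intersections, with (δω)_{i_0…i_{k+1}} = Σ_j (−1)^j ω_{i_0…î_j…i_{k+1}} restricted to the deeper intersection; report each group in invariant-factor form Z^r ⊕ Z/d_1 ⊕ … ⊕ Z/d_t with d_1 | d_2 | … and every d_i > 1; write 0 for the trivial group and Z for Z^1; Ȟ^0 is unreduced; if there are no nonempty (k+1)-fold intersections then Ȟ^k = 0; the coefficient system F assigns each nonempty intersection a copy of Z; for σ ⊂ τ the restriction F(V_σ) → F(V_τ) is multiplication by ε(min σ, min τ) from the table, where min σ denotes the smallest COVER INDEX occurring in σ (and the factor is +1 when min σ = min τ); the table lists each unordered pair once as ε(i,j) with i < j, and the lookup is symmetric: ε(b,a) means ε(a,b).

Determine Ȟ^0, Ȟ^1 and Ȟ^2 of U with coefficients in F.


nonempty intersections:
  V12={r,z} V14={p,u} V23={s,t,w} V34={v}
C dims 4,4; δ0: rk 4, SNF 1^3·2
Ȟ^0: (4−4)−0=0 ⇒ 0
Ȟ^1: (4−0)−4=0 plus torsion [2] ⇒ Z/2
Ȟ^2: (0−0)−0=0 ⇒ 0

Ȟ^0 ≅ 0, Ȟ^1 ≅ Z/2 and Ȟ^2 ≅ 0


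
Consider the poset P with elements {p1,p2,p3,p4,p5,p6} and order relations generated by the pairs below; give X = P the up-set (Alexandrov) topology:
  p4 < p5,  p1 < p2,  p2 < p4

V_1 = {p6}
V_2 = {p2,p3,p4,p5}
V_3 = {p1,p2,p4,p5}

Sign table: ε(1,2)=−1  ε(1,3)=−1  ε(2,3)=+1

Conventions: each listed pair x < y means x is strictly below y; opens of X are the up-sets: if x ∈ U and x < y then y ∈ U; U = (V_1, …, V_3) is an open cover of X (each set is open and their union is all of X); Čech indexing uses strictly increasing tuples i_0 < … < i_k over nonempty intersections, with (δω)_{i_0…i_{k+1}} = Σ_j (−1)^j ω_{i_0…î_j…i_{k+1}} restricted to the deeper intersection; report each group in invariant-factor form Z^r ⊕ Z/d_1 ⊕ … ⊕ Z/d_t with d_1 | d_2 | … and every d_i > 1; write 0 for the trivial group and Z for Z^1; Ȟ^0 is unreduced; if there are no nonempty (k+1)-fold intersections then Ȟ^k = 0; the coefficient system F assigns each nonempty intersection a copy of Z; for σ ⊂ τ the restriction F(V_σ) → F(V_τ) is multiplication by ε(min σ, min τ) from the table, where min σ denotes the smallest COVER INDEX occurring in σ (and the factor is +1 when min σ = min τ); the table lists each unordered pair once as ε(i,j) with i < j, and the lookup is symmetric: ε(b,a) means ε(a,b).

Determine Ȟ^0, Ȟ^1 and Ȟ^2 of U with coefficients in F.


Ȟ^0 = Z^2, Ȟ^1 = 0 and Ȟ^2 = 0

intersection data:
  V23={p2,p4,p5}
C dims 3,1; δ0: rk 1, SNF 1^1
Ȟ^0 = (3 − 1) − 0 = 2, so Ȟ^0 ≅ Z^2
Ȟ^1 = (1 − 0) − 1 = 0, so Ȟ^1 ≅ 0
Ȟ^2 = (0 − 0) − 0 = 0, so Ȟ^2 ≅ 0


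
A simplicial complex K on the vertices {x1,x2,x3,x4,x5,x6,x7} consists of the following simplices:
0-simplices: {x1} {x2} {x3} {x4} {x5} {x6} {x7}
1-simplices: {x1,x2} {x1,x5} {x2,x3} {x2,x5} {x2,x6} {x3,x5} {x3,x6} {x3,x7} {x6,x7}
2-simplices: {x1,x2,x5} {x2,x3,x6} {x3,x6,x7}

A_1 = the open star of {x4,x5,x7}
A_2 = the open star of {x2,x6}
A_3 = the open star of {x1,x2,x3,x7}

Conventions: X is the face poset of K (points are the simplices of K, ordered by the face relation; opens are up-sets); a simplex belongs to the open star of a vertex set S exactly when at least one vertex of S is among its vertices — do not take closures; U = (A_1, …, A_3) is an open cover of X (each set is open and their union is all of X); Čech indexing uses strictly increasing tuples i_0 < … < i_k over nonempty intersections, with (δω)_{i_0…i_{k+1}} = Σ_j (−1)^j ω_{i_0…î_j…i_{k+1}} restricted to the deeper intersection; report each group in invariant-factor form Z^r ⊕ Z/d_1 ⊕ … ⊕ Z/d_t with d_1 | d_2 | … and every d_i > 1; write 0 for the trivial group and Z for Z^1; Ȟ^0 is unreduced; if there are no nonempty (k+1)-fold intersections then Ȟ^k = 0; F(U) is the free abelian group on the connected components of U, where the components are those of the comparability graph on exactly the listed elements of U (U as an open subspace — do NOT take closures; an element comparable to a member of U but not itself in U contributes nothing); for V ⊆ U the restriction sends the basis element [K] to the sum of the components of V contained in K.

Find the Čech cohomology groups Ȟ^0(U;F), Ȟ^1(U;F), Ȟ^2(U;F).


Ȟ^0(U;F) ≅ Z^2; Ȟ^1(U;F) ≅ Z; Ȟ^2(U;F) ≅ 0

nonempty overlaps:
  A1={{x4},{x5},{x7},{x1,x5},{x2,x5},{x3,x5},{x3,x7},{x6,x7},{x1,x2,x5},{x3,x6,x7}} A2={{x2},{x6},{x1,x2},{x2,x3},{x2,x5},{x2,x6},{x3,x6},{x6,x7},{x1,x2,x5},{x2,x3,x6},{x3,x6,x7}} A3={{x1},{x2},{x3},{x7},{x1,x2},{x1,x5},{x2,x3},{x2,x5},{x2,x6},{x3,x5},{x3,x6},{x3,x7},{x6,x7},{x1,x2,x5},{x2,x3,x6},{x3,x6,x7}}
  A12={{x2,x5},{x6,x7},{x1,x2,x5},{x3,x6,x7}} A13={{x7},{x1,x5},{x2,x5},{x3,x5},{x3,x7},{x6,x7},{x1,x2,x5},{x3,x6,x7}} A23={{x2},{x1,x2},{x2,x3},{x2,x5},{x2,x6},{x3,x6},{x6,x7},{x1,x2,x5},{x2,x3,x6},{x3,x6,x7}}
  A123={{x2,x5},{x6,x7},{x1,x2,x5},{x3,x6,x7}}
components per intersection:
  A1: {{x4}} {{x5},{x1,x5},{x2,x5},{x3,x5},{x1,x2,x5}} {{x7},{x3,x7},{x6,x7},{x3,x6,x7}}
  A2: {{x2},{x6},{x1,x2},{x2,x3},{x2,x5},{x2,x6},{x3,x6},{x6,x7},{x1,x2,x5},{x2,x3,x6},{x3,x6,x7}}
  A3: {{x1},{x2},{x3},{x7},{x1,x2},{x1,x5},{x2,x3},{x2,x5},{x2,x6},{x3,x5},{x3,x6},{x3,x7},{x6,x7},{x1,x2,x5},{x2,x3,x6},{x3,x6,x7}}
  A12: {{x2,x5},{x1,x2,x5}} {{x6,x7},{x3,x6,x7}}
  A13: {{x7},{x3,x7},{x6,x7},{x3,x6,x7}} {{x1,x5},{x2,x5},{x1,x2,x5}} {{x3,x5}}
  A23: {{x2},{x1,x2},{x2,x3},{x2,x5},{x2,x6},{x3,x6},{x6,x7},{x1,x2,x5},{x2,x3,x6},{x3,x6,x7}}
  A123: {{x2,x5},{x1,x2,x5}} {{x6,x7},{x3,x6,x7}}
C dims 5,6,2; δ0: rk 3, SNF 1^3; δ1: rk 2, SNF 1^2
degree 0: 5−3−0 = 2 → Ȟ^0 ≅ Z^2
degree 1: 6−2−3 = 1 → Ȟ^1 ≅ Z
degree 2: 2−0−2 = 0 → Ȟ^2 ≅ 0


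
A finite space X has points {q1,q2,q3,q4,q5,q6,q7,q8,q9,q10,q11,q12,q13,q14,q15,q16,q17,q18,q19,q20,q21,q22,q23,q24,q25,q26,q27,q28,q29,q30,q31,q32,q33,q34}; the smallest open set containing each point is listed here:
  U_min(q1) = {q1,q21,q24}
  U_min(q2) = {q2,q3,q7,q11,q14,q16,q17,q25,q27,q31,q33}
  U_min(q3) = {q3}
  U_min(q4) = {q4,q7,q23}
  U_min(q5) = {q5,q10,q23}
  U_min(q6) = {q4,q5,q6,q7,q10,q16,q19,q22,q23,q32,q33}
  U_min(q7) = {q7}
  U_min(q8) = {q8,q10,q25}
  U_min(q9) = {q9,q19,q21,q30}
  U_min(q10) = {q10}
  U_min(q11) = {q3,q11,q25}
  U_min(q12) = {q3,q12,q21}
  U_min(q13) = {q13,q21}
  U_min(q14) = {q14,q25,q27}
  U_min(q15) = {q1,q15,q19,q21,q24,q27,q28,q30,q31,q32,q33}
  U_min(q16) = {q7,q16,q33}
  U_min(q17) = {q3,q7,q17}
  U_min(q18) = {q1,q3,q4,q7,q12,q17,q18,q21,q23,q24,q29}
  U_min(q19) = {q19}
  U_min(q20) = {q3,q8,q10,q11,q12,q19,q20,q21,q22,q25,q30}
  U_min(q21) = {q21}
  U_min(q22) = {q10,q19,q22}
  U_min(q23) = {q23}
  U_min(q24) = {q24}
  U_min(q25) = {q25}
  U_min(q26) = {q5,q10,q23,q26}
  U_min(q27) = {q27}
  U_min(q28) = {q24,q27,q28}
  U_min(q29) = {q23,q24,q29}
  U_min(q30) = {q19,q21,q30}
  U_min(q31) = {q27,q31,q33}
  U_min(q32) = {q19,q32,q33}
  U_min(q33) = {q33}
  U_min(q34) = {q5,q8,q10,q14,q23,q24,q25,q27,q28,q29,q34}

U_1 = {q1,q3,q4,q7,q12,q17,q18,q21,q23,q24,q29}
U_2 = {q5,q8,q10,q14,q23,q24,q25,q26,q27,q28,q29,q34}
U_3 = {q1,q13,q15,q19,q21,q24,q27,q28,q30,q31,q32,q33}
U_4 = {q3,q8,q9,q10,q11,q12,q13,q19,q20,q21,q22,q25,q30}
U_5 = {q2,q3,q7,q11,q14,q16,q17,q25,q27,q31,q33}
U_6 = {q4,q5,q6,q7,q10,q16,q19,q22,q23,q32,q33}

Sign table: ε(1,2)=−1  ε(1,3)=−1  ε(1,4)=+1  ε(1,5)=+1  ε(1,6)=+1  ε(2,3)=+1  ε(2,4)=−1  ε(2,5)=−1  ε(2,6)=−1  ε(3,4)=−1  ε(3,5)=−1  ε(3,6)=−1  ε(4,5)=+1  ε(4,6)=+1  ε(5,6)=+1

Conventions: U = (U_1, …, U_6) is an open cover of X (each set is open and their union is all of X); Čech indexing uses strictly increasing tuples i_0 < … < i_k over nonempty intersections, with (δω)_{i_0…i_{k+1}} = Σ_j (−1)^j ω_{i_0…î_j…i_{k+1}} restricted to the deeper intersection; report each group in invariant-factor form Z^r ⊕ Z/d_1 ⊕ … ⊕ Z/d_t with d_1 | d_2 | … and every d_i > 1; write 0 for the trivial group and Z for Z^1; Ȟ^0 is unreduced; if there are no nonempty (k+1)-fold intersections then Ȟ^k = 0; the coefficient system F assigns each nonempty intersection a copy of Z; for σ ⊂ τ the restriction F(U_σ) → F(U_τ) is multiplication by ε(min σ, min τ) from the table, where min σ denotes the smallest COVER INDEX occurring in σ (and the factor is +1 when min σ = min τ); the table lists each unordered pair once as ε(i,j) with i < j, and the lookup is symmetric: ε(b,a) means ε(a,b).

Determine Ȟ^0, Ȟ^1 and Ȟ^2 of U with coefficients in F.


intersection data:
  U12={q23,q24,q29} U13={q1,q21,q24} U14={q3,q12,q21} U15={q3,q7,q17} U16={q4,q7,q23} U23={q24,q27,q28} U24={q8,q10,q25} U25={q14,q25,q27} U26={q5,q10,q23} U34={q13,q19,q21,q30} U35={q27,q31,q33} U36={q19,q32,q33} U45={q3,q11,q25} U46={q10,q19,q22} U56={q7,q16,q33}
  U123={q24} U126={q23} U134={q21} U145={q3} U156={q7} U235={q27} U245={q25} U246={q10} U346={q19} U356={q33}
C dims 6,15,10; δ0: rk 5, SNF 1^5; δ1: rk 10, SNF 1^9·2
Ȟ^0 = (6 − 5) − 0 = 1, so Ȟ^0 ≅ Z
Ȟ^1 = (15 − 10) − 5 = 0, so Ȟ^1 ≅ 0
Ȟ^2 = (10 − 0) − 10 = 0 plus torsion [2], so Ȟ^2 ≅ Z/2

Ȟ^0 = Z; Ȟ^1 = 0; Ȟ^2 = Z/2


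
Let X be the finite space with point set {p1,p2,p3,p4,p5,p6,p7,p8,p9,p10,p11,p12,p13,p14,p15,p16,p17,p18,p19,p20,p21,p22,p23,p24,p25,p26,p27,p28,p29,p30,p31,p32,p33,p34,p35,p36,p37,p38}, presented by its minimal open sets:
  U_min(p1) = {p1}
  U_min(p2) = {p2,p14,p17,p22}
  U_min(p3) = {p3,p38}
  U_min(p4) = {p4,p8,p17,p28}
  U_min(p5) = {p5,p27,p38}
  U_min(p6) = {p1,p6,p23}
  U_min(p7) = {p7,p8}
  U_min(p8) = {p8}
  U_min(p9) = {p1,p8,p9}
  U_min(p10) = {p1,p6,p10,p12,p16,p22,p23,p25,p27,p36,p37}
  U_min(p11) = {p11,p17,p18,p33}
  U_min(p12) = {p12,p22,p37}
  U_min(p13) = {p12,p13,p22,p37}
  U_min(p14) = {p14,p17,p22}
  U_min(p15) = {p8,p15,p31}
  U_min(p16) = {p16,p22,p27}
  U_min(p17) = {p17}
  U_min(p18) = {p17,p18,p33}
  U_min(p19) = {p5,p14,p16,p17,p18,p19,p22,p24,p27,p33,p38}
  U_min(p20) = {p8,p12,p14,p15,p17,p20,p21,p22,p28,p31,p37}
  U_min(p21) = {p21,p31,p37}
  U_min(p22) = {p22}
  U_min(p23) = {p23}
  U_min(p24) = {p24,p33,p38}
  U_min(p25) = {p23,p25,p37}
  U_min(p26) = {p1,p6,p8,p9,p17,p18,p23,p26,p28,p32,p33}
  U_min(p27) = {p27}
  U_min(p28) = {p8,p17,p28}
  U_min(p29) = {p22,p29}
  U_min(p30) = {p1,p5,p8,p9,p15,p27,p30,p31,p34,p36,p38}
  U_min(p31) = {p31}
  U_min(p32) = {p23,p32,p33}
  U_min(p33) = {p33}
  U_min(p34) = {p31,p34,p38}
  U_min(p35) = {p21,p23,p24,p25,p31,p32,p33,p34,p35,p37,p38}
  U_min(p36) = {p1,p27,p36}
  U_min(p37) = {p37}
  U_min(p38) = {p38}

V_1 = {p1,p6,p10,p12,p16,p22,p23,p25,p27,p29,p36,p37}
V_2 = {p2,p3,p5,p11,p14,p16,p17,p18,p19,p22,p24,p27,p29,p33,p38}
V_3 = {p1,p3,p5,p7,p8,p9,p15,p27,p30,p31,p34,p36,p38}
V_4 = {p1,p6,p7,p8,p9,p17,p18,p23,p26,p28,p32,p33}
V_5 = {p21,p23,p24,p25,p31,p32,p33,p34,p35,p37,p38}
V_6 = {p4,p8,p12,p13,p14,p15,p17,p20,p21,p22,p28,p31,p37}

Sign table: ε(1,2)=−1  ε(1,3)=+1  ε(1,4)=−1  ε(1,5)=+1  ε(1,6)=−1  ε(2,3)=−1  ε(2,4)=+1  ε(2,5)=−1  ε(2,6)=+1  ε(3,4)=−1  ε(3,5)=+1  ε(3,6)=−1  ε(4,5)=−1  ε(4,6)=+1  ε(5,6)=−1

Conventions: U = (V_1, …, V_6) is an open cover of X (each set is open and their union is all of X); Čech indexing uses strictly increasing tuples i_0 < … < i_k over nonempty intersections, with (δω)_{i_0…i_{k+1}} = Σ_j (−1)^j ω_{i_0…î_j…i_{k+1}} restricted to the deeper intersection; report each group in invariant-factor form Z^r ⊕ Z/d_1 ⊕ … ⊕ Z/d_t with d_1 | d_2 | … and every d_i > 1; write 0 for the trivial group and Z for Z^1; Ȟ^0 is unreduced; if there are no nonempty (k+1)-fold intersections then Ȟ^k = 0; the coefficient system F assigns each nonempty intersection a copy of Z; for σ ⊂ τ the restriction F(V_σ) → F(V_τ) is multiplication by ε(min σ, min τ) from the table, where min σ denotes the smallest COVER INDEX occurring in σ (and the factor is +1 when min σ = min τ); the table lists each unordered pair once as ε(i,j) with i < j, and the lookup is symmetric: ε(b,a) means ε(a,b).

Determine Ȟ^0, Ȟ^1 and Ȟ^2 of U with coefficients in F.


Ȟ^0(U;F) ≅ Z, Ȟ^1(U;F) ≅ 0, Ȟ^2(U;F) ≅ Z/2

nonempty intersections:
  V12={p16,p22,p27,p29} V13={p1,p27,p36} V14={p1,p6,p23} V15={p23,p25,p37} V16={p12,p22,p37} V23={p3,p5,p27,p38} V24={p17,p18,p33} V25={p24,p33,p38} V26={p14,p17,p22} V34={p1,p7,p8,p9} V35={p31,p34,p38} V36={p8,p15,p31} V45={p23,p32,p33} V46={p8,p17,p28} V56={p21,p31,p37}
  V123={p27} V126={p22} V134={p1} V145={p23} V156={p37} V235={p38} V245={p33} V246={p17} V346={p8} V356={p31}
C dims 6,15,10; δ0: rk 5, SNF 1^5; δ1: rk 10, SNF 1^9·2
Ȟ^0: (6−5)−0=1 ⇒ Z
Ȟ^1: (15−10)−5=0 ⇒ 0
Ȟ^2: (10−0)−10=0 plus torsion [2] ⇒ Z/2
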